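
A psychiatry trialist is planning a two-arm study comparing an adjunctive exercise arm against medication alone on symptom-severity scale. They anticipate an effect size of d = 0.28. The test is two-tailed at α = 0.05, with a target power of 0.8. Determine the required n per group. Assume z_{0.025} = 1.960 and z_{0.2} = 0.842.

For two independent groups with equal n: n = 2·((z_{α/2} + z_β) / d)².
z_{α/2} + z_β = 1.960 + 0.842 = 2.802.
n = 2 × (2.802 / 0.28)² = 2 × 10.007² = 2 × 100.14 = 200.3.
Round up to the next whole participant.

n = 201 per group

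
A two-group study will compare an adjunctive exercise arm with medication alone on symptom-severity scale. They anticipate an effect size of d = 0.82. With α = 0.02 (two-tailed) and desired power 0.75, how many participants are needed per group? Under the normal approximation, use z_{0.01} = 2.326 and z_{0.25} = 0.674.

For two independent groups with equal n: n = 2·((z_{α/2} + z_β) / d)².
z_{α/2} + z_β = 2.326 + 0.674 = 3.000.
n = 2 × (3.000 / 0.82)² = 2 × 3.659² = 2 × 13.38 = 26.8.
Round up to the next whole participant.

n = 27 per group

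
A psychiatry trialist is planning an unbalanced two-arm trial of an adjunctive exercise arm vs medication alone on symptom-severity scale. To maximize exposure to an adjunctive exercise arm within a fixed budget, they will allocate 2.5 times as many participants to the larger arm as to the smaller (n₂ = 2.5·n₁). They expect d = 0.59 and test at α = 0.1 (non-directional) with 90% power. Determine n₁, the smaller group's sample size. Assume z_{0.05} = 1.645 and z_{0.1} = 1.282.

With allocation ratio k = n₂/n₁ = 2.5, Var(x̄₁−x̄₂) = σ²(1/n₁ + 1/(k·n₁)) = σ²·(k+1)/(k·n₁).
So n₁ = (1 + 1/k)·((z_{α/2} + z_β)/d)² = 1.400 × (2.927/0.59)².
n₁ = 1.400 × 24.61 = 34.5.
Round up: n₁ = 35, giving n₂ = ⌈2.5 × 35⌉ = ⌈87.5⌉ = 88.

n₁ = 35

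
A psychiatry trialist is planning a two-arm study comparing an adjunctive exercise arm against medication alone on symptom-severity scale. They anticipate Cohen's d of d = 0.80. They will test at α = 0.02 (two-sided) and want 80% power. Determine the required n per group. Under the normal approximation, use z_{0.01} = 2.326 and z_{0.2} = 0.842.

For two independent groups with equal n: n = 2·((z_{α/2} + z_β) / d)².
z_{α/2} + z_β = 2.326 + 0.842 = 3.168.
n = 2 × (3.168 / 0.80)² = 2 × 3.960² = 2 × 15.68 = 31.4.
Round up to the next whole participant.

n = 32 per group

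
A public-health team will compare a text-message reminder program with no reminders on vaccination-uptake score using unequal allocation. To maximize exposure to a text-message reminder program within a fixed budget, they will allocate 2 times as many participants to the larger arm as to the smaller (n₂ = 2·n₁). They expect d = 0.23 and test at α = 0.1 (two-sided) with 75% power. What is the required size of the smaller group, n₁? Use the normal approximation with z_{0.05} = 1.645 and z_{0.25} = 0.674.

With allocation ratio k = n₂/n₁ = 2, Var(x̄₁−x̄₂) = σ²(1/n₁ + 1/(k·n₁)) = σ²·(k+1)/(k·n₁).
So n₁ = (1 + 1/k)·((z_{α/2} + z_β)/d)² = 1.500 × (2.319/0.23)².
n₁ = 1.500 × 101.66 = 152.5.
Round up: n₁ = 153, giving n₂ = 2 × 153 = 306.

n₁ = 153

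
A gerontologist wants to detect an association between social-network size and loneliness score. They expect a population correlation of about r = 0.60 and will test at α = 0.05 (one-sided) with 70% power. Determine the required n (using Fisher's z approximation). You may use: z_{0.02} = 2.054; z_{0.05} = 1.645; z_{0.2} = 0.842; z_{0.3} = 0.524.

n = 13

Fisher's z: C = ½·ln((1+r)/(1−r)) = ½·ln(4.0000) = 0.6931.
n = ((z_{α} + z_β)/C)² + 3.
(1.645 + 0.524) / 0.6931 = 2.169 / 0.6931 = 3.129.
n = 3.129² + 3 = 9.79 + 3 = 12.8.
Round up.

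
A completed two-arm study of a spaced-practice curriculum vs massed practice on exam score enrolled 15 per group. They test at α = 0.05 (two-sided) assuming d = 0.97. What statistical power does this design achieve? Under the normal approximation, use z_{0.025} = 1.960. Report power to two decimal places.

For two equal groups, power = Φ(d·√(n/2) − z_{α/2}).
d·√(n/2) = 0.97 × √(15/2) = 0.97 × 2.739 = 2.656.
z_β = 2.656 − 1.960 = 0.696.
Power = Φ(0.696) = 0.757.

power ≈ 0.76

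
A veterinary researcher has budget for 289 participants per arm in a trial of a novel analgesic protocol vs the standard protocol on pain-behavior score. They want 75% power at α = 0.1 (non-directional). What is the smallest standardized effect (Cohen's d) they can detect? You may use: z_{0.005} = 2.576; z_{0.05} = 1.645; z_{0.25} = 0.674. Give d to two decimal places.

d_min ≈ 0.19

For two independent groups of n = 289 each: d_min = (z_{α/2} + z_β)·√(2/n).
z-sum = 1.645 + 0.674 = 2.319.
d_min = 2.319 × √(2/289) = 2.319 × 0.0832 = 0.193.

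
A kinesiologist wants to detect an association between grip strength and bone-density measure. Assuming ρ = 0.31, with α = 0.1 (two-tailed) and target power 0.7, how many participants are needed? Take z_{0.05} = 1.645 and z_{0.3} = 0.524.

n = 49

Fisher's z: C = ½·ln((1+r)/(1−r)) = ½·ln(1.8986) = 0.3205.
n = ((z_{α/2} + z_β)/C)² + 3.
(1.645 + 0.524) / 0.3205 = 2.169 / 0.3205 = 6.768.
n = 6.768² + 3 = 45.80 + 3 = 48.8.
Round up.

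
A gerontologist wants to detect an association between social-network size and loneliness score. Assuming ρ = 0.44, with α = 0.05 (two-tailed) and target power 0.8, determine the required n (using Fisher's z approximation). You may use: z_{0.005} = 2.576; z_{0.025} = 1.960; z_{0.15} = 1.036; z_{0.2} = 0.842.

Fisher's z: C = ½·ln((1+r)/(1−r)) = ½·ln(2.5714) = 0.4722.
n = ((z_{α/2} + z_β)/C)² + 3.
(1.960 + 0.842) / 0.4722 = 2.802 / 0.4722 = 5.934.
n = 5.934² + 3 = 35.21 + 3 = 38.2.
Round up.

n = 39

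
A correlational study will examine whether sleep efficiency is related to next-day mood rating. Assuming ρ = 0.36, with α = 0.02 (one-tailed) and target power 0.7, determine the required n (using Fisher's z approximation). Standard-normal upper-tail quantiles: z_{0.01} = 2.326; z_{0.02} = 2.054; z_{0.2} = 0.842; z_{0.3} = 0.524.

n = 50

Fisher's z: C = ½·ln((1+r)/(1−r)) = ½·ln(2.1250) = 0.3769.
n = ((z_{α} + z_β)/C)² + 3.
(2.054 + 0.524) / 0.3769 = 2.578 / 0.3769 = 6.840.
n = 6.840² + 3 = 46.79 + 3 = 49.8.
Round up.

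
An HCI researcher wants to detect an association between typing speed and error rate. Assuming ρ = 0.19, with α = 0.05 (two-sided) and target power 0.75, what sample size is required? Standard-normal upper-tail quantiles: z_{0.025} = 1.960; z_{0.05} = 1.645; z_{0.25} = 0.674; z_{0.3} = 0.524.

Fisher's z: C = ½·ln((1+r)/(1−r)) = ½·ln(1.4691) = 0.1923.
n = ((z_{α/2} + z_β)/C)² + 3.
(1.960 + 0.674) / 0.1923 = 2.634 / 0.1923 = 13.697.
n = 13.697² + 3 = 187.62 + 3 = 190.6.
Round up.

n = 191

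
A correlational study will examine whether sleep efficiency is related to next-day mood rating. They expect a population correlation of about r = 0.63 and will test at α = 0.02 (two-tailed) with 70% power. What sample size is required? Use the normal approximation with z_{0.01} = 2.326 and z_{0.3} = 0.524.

Fisher's z: C = ½·ln((1+r)/(1−r)) = ½·ln(4.4054) = 0.7414.
n = ((z_{α/2} + z_β)/C)² + 3.
(2.326 + 0.524) / 0.7414 = 2.850 / 0.7414 = 3.844.
n = 3.844² + 3 = 14.78 + 3 = 17.8.
Round up.

n = 18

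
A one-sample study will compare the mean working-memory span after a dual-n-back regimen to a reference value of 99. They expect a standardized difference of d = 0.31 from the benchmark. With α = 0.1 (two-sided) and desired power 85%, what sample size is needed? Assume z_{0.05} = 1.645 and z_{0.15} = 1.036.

For a one-sample test: n = ((z_{α/2} + z_β) / d)².
z_{α/2} + z_β = 1.645 + 1.036 = 2.681.
n = (2.681 / 0.31)² = 8.648² = 74.79.
Round up.

n = 75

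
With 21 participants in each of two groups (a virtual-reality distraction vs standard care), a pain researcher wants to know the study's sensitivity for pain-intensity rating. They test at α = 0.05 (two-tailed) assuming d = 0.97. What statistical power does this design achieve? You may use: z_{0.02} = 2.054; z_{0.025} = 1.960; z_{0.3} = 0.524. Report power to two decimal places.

power ≈ 0.88

For two equal groups, power = Φ(d·√(n/2) − z_{α/2}).
d·√(n/2) = 0.97 × √(21/2) = 0.97 × 3.240 = 3.143.
z_β = 3.143 − 1.960 = 1.183.
Power = Φ(1.183) = 0.882.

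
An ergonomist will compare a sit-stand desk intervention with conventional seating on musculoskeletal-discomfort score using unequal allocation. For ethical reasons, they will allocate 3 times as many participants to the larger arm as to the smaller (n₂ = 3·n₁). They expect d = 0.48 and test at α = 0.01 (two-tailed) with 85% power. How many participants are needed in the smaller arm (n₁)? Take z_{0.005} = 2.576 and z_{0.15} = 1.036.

With allocation ratio k = n₂/n₁ = 3, Var(x̄₁−x̄₂) = σ²(1/n₁ + 1/(k·n₁)) = σ²·(k+1)/(k·n₁).
So n₁ = (1 + 1/k)·((z_{α/2} + z_β)/d)² = 1.333 × (3.612/0.48)².
n₁ = 1.333 × 56.63 = 75.5.
Round up: n₁ = 76, giving n₂ = 3 × 76 = 228.

n₁ = 76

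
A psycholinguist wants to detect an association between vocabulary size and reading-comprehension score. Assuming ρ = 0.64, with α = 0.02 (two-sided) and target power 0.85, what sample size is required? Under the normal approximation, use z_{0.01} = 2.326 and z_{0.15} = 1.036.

Fisher's z: C = ½·ln((1+r)/(1−r)) = ½·ln(4.5556) = 0.7582.
n = ((z_{α/2} + z_β)/C)² + 3.
(2.326 + 1.036) / 0.7582 = 3.362 / 0.7582 = 4.434.
n = 4.434² + 3 = 19.66 + 3 = 22.7.
Round up.

n = 23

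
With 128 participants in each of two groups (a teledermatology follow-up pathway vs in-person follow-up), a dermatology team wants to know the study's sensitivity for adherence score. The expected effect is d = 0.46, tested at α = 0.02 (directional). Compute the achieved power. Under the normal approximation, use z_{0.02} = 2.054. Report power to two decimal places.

For two equal groups, power = Φ(d·√(n/2) − z_{α}).
d·√(n/2) = 0.46 × √(128/2) = 0.46 × 8.000 = 3.680.
z_β = 3.680 − 2.054 = 1.626.
Power = Φ(1.626) = 0.948.

power ≈ 0.95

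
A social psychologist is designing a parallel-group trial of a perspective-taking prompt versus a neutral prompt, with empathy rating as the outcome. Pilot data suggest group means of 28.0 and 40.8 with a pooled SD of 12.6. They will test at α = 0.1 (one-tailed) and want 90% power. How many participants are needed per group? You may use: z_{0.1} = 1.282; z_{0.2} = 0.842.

Cohen's d = |M₁ − M₂| / SD_pooled = |28.0 − 40.8| / 12.6 = 12.8 / 12.6 = 1.016.
For two independent groups with equal n: n = 2·((z_{α} + z_β) / d)².
z_{α} + z_β = 1.282 + 1.282 = 2.564.
n = 2 × (2.564 / 1.016)² = 2 × 2.524² = 2 × 6.37 = 12.7.
Round up to the next whole participant.

n = 13 per group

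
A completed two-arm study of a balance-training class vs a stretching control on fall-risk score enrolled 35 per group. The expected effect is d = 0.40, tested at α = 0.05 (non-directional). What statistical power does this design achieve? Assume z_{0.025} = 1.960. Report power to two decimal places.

power ≈ 0.39

For two equal groups, power = Φ(d·√(n/2) − z_{α/2}).
d·√(n/2) = 0.40 × √(35/2) = 0.40 × 4.183 = 1.673.
z_β = 1.673 − 1.960 = -0.287.
Power = Φ(-0.287) = 0.387.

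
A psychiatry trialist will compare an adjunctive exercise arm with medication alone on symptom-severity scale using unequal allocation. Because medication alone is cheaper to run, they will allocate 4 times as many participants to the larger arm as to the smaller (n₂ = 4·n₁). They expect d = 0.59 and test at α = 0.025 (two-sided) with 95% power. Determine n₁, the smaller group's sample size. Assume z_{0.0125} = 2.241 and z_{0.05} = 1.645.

With allocation ratio k = n₂/n₁ = 4, Var(x̄₁−x̄₂) = σ²(1/n₁ + 1/(k·n₁)) = σ²·(k+1)/(k·n₁).
So n₁ = (1 + 1/k)·((z_{α/2} + z_β)/d)² = 1.250 × (3.886/0.59)².
n₁ = 1.250 × 43.38 = 54.2.
Round up: n₁ = 55, giving n₂ = 4 × 55 = 220.

n₁ = 55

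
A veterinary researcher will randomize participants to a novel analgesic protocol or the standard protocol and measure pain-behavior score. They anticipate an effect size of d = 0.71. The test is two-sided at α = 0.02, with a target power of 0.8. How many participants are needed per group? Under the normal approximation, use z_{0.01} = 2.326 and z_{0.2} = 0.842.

n = 40 per group

For two independent groups with equal n: n = 2·((z_{α/2} + z_β) / d)².
z_{α/2} + z_β = 2.326 + 0.842 = 3.168.
n = 2 × (3.168 / 0.71)² = 2 × 4.462² = 2 × 19.91 = 39.8.
Round up to the next whole participant.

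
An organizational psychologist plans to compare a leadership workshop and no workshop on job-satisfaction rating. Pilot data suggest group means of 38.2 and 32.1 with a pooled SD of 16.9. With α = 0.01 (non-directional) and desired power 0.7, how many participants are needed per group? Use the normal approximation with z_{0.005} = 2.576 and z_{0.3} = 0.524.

n = 148 per group

Cohen's d = |M₁ − M₂| / SD_pooled = |38.2 − 32.1| / 16.9 = 6.1 / 16.9 = 0.361.
For two independent groups with equal n: n = 2·((z_{α/2} + z_β) / d)².
z_{α/2} + z_β = 2.576 + 0.524 = 3.100.
n = 2 × (3.100 / 0.361)² = 2 × 8.587² = 2 × 73.74 = 147.5.
Round up to the next whole participant.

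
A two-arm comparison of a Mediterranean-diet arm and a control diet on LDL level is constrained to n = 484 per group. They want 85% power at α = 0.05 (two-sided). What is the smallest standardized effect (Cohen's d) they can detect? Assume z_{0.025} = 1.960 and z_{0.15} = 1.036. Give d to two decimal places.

d_min ≈ 0.19

For two independent groups of n = 484 each: d_min = (z_{α/2} + z_β)·√(2/n).
z-sum = 1.960 + 1.036 = 2.996.
d_min = 2.996 × √(2/484) = 2.996 × 0.0643 = 0.193.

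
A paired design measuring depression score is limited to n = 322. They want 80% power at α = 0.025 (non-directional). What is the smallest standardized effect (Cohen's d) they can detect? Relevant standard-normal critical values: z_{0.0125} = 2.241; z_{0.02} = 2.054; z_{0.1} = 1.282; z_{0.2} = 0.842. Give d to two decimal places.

For a single sample (or paired design) of n = 322: d_min = (z_{α/2} + z_β)/√n.
z-sum = 2.241 + 0.842 = 3.083.
d_min = 3.083 / √322 = 3.083 / 17.944 = 0.172.

d_min ≈ 0.17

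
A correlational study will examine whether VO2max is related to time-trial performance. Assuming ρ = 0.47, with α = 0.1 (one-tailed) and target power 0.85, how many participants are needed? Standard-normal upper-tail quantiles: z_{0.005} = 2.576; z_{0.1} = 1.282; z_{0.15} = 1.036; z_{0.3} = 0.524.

n = 24

Fisher's z: C = ½·ln((1+r)/(1−r)) = ½·ln(2.7736) = 0.5101.
n = ((z_{α} + z_β)/C)² + 3.
(1.282 + 1.036) / 0.5101 = 2.318 / 0.5101 = 4.544.
n = 4.544² + 3 = 20.65 + 3 = 23.6.
Round up.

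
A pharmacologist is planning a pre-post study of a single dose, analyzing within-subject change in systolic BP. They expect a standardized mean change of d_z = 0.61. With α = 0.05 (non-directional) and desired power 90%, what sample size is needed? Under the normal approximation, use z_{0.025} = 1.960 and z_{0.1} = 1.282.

For a paired (one-sample on differences) test: n = ((z_{α/2} + z_β) / d)².
z_{α/2} + z_β = 1.960 + 1.282 = 3.242.
n = (3.242 / 0.61)² = 5.315² = 28.25.
Round up.

n = 29 pairs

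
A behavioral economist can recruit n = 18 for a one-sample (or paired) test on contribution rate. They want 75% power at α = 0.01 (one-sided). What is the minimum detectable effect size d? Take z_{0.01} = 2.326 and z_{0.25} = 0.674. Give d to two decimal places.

d_min ≈ 0.71

For a single sample (or paired design) of n = 18: d_min = (z_{α} + z_β)/√n.
z-sum = 2.326 + 0.674 = 3.000.
d_min = 3.000 / √18 = 3.000 / 4.243 = 0.707.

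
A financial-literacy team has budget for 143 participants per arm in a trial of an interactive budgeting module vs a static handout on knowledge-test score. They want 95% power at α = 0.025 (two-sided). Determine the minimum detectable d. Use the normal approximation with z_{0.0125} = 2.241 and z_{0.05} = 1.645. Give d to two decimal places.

d_min ≈ 0.46

For two independent groups of n = 143 each: d_min = (z_{α/2} + z_β)·√(2/n).
z-sum = 2.241 + 1.645 = 3.886.
d_min = 3.886 × √(2/143) = 3.886 × 0.1183 = 0.460.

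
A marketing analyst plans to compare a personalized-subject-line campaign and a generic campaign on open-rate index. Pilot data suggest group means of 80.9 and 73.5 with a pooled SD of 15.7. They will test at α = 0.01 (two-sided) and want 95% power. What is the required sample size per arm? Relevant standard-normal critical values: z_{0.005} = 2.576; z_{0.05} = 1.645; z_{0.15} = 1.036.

Cohen's d = |M₁ − M₂| / SD_pooled = |80.9 − 73.5| / 15.7 = 7.4 / 15.7 = 0.471.
For two independent groups with equal n: n = 2·((z_{α/2} + z_β) / d)².
z_{α/2} + z_β = 2.576 + 1.645 = 4.221.
n = 2 × (4.221 / 0.471)² = 2 × 8.962² = 2 × 80.31 = 160.6.
Round up to the next whole participant.

n = 161 per group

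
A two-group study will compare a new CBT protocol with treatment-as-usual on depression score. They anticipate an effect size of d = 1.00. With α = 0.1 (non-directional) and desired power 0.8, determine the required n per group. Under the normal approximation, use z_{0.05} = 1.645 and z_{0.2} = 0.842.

n = 13 per group

For two independent groups with equal n: n = 2·((z_{α/2} + z_β) / d)².
z_{α/2} + z_β = 1.645 + 0.842 = 2.487.
n = 2 × (2.487 / 1.00)² = 2 × 2.487² = 2 × 6.19 = 12.4.
Round up to the next whole participant.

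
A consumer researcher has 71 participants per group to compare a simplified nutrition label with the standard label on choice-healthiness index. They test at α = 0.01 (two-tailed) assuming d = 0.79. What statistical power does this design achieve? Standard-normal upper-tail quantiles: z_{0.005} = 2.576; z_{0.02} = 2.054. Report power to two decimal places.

power ≈ 0.98

For two equal groups, power = Φ(d·√(n/2) − z_{α/2}).
d·√(n/2) = 0.79 × √(71/2) = 0.79 × 5.958 = 4.707.
z_β = 4.707 − 2.576 = 2.131.
Power = Φ(2.131) = 0.983.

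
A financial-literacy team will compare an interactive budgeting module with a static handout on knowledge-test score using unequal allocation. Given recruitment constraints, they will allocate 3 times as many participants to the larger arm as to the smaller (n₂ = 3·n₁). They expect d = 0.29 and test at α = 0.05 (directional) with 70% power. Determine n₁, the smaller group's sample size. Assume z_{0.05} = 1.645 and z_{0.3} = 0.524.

n₁ = 75

With allocation ratio k = n₂/n₁ = 3, Var(x̄₁−x̄₂) = σ²(1/n₁ + 1/(k·n₁)) = σ²·(k+1)/(k·n₁).
So n₁ = (1 + 1/k)·((z_{α} + z_β)/d)² = 1.333 × (2.169/0.29)².
n₁ = 1.333 × 55.94 = 74.6.
Round up: n₁ = 75, giving n₂ = 3 × 75 = 225.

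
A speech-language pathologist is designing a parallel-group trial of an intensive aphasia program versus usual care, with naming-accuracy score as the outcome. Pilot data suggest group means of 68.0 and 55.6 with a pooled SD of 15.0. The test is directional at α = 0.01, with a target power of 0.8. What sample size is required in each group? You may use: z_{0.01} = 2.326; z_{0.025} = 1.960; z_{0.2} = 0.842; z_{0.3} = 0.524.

n = 30 per group

Cohen's d = |M₁ − M₂| / SD_pooled = |68.0 − 55.6| / 15.0 = 12.4 / 15.0 = 0.827.
For two independent groups with equal n: n = 2·((z_{α} + z_β) / d)².
z_{α} + z_β = 2.326 + 0.842 = 3.168.
n = 2 × (3.168 / 0.827)² = 2 × 3.831² = 2 × 14.67 = 29.3.
Round up to the next whole participant.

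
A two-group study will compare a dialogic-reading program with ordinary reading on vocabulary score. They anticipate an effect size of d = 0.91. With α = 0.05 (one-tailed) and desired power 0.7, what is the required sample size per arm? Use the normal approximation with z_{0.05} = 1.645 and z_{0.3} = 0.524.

For two independent groups with equal n: n = 2·((z_{α} + z_β) / d)².
z_{α} + z_β = 1.645 + 0.524 = 2.169.
n = 2 × (2.169 / 0.91)² = 2 × 2.384² = 2 × 5.68 = 11.4.
Round up to the next whole participant.

n = 12 per group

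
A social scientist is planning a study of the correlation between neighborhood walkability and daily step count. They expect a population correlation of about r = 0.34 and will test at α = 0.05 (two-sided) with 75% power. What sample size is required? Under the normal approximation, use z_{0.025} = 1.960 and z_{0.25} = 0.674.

n = 59

Fisher's z: C = ½·ln((1+r)/(1−r)) = ½·ln(2.0303) = 0.3541.
n = ((z_{α/2} + z_β)/C)² + 3.
(1.960 + 0.674) / 0.3541 = 2.634 / 0.3541 = 7.439.
n = 7.439² + 3 = 55.33 + 3 = 58.3.
Round up.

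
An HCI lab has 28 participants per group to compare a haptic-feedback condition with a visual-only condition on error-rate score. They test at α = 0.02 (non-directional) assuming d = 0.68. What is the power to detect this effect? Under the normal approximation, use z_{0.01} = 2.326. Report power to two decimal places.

For two equal groups, power = Φ(d·√(n/2) − z_{α/2}).
d·√(n/2) = 0.68 × √(28/2) = 0.68 × 3.742 = 2.544.
z_β = 2.544 − 2.326 = 0.218.
Power = Φ(0.218) = 0.586.

power ≈ 0.59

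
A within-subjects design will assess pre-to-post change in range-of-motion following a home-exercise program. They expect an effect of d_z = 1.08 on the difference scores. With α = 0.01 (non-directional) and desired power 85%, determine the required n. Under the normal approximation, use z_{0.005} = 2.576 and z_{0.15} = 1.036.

n = 12 pairs

For a paired (one-sample on differences) test: n = ((z_{α/2} + z_β) / d)².
z_{α/2} + z_β = 2.576 + 1.036 = 3.612.
n = (3.612 / 1.08)² = 3.344² = 11.19.
Round up.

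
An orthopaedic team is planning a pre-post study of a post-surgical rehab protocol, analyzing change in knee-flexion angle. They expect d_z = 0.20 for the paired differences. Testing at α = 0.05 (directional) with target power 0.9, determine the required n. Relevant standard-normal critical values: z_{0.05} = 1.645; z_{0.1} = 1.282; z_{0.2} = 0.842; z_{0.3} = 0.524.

For a paired (one-sample on differences) test: n = ((z_{α} + z_β) / d)².
z_{α} + z_β = 1.645 + 1.282 = 2.927.
n = (2.927 / 0.20)² = 14.635² = 214.18.
Round up.

n = 215 pairs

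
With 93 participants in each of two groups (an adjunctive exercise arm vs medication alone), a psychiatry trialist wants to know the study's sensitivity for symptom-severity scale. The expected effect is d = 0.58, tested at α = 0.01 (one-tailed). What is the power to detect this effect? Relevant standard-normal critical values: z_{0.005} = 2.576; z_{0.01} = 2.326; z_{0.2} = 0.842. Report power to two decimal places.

For two equal groups, power = Φ(d·√(n/2) − z_{α}).
d·√(n/2) = 0.58 × √(93/2) = 0.58 × 6.819 = 3.955.
z_β = 3.955 − 2.326 = 1.629.
Power = Φ(1.629) = 0.948.

power ≈ 0.95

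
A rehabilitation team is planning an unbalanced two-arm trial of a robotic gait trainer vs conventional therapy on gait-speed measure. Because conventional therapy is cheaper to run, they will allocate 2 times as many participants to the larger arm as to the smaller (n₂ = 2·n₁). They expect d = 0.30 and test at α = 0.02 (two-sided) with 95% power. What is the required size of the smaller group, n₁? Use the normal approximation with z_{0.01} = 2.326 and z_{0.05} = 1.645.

n₁ = 263

With allocation ratio k = n₂/n₁ = 2, Var(x̄₁−x̄₂) = σ²(1/n₁ + 1/(k·n₁)) = σ²·(k+1)/(k·n₁).
So n₁ = (1 + 1/k)·((z_{α/2} + z_β)/d)² = 1.500 × (3.971/0.30)².
n₁ = 1.500 × 175.21 = 262.8.
Round up: n₁ = 263, giving n₂ = 2 × 263 = 526.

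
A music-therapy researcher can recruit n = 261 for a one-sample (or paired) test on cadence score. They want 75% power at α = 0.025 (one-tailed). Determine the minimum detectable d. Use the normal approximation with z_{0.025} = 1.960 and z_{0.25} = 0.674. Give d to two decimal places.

For a single sample (or paired design) of n = 261: d_min = (z_{α} + z_β)/√n.
z-sum = 1.960 + 0.674 = 2.634.
d_min = 2.634 / √261 = 2.634 / 16.155 = 0.163.

d_min ≈ 0.16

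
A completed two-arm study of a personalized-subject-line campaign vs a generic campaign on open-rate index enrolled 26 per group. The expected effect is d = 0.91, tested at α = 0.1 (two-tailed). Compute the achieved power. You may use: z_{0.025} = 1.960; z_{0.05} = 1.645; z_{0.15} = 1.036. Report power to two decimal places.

For two equal groups, power = Φ(d·√(n/2) − z_{α/2}).
d·√(n/2) = 0.91 × √(26/2) = 0.91 × 3.606 = 3.281.
z_β = 3.281 − 1.645 = 1.636.
Power = Φ(1.636) = 0.949.

power ≈ 0.95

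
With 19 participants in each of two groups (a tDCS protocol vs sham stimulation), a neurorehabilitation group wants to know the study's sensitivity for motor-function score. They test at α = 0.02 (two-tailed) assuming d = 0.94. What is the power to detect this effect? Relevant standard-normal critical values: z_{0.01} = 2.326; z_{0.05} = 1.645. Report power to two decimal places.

For two equal groups, power = Φ(d·√(n/2) − z_{α/2}).
d·√(n/2) = 0.94 × √(19/2) = 0.94 × 3.082 = 2.897.
z_β = 2.897 − 2.326 = 0.571.
Power = Φ(0.571) = 0.716.

power ≈ 0.72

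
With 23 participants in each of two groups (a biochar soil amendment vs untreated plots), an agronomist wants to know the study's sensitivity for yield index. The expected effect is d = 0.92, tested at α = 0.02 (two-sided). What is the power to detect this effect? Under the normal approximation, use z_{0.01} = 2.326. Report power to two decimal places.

For two equal groups, power = Φ(d·√(n/2) − z_{α/2}).
d·√(n/2) = 0.92 × √(23/2) = 0.92 × 3.391 = 3.120.
z_β = 3.120 − 2.326 = 0.794.
Power = Φ(0.794) = 0.786.

power ≈ 0.79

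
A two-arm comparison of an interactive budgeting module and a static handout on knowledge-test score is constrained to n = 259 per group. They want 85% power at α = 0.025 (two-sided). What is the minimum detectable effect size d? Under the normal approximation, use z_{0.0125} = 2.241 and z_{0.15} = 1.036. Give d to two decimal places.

d_min ≈ 0.29

For two independent groups of n = 259 each: d_min = (z_{α/2} + z_β)·√(2/n).
z-sum = 2.241 + 1.036 = 3.277.
d_min = 3.277 × √(2/259) = 3.277 × 0.0879 = 0.288.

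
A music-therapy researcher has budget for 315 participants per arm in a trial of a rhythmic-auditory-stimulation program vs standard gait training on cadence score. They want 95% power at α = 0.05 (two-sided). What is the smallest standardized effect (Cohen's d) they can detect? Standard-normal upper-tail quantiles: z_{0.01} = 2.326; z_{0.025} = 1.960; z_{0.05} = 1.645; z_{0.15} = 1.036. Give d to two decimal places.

d_min ≈ 0.29

For two independent groups of n = 315 each: d_min = (z_{α/2} + z_β)·√(2/n).
z-sum = 1.960 + 1.645 = 3.605.
d_min = 3.605 × √(2/315) = 3.605 × 0.0797 = 0.287.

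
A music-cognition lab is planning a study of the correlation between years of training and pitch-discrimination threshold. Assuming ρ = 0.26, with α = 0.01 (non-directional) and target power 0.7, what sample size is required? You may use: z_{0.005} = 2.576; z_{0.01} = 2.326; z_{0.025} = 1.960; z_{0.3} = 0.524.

Fisher's z: C = ½·ln((1+r)/(1−r)) = ½·ln(1.7027) = 0.2661.
n = ((z_{α/2} + z_β)/C)² + 3.
(2.576 + 0.524) / 0.2661 = 3.100 / 0.2661 = 11.650.
n = 11.650² + 3 = 135.72 + 3 = 138.7.
Round up.

n = 139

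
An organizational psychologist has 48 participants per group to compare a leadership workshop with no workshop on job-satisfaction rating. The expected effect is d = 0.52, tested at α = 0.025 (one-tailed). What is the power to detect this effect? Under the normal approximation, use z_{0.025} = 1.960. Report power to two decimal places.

For two equal groups, power = Φ(d·√(n/2) − z_{α}).
d·√(n/2) = 0.52 × √(48/2) = 0.52 × 4.899 = 2.547.
z_β = 2.547 − 1.960 = 0.587.
Power = Φ(0.587) = 0.722.

power ≈ 0.72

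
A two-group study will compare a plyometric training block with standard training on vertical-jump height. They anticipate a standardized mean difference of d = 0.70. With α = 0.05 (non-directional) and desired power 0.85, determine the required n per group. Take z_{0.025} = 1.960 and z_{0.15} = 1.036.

n = 37 per group

For two independent groups with equal n: n = 2·((z_{α/2} + z_β) / d)².
z_{α/2} + z_β = 1.960 + 1.036 = 2.996.
n = 2 × (2.996 / 0.70)² = 2 × 4.280² = 2 × 18.32 = 36.6.
Round up to the next whole participant.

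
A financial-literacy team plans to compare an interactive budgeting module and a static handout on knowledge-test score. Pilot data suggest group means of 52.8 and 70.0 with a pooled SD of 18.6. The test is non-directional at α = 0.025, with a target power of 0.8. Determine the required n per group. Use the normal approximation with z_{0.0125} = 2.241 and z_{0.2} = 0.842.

Cohen's d = |M₁ − M₂| / SD_pooled = |52.8 − 70.0| / 18.6 = 17.2 / 18.6 = 0.925.
For two independent groups with equal n: n = 2·((z_{α/2} + z_β) / d)².
z_{α/2} + z_β = 2.241 + 0.842 = 3.083.
n = 2 × (3.083 / 0.925)² = 2 × 3.333² = 2 × 11.11 = 22.2.
Round up to the next whole participant.

n = 23 per group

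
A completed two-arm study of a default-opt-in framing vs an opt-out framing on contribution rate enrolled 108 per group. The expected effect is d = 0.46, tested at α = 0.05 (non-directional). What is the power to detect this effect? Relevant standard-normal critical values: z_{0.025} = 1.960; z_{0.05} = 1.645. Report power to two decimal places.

For two equal groups, power = Φ(d·√(n/2) − z_{α/2}).
d·√(n/2) = 0.46 × √(108/2) = 0.46 × 7.348 = 3.380.
z_β = 3.380 − 1.960 = 1.420.
Power = Φ(1.420) = 0.922.

power ≈ 0.92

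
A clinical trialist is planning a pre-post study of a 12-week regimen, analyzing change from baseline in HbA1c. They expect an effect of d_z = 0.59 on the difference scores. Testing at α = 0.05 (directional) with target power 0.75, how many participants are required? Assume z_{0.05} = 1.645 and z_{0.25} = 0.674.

For a paired (one-sample on differences) test: n = ((z_{α} + z_β) / d)².
z_{α} + z_β = 1.645 + 0.674 = 2.319.
n = (2.319 / 0.59)² = 3.931² = 15.45.
Round up.

n = 16 pairs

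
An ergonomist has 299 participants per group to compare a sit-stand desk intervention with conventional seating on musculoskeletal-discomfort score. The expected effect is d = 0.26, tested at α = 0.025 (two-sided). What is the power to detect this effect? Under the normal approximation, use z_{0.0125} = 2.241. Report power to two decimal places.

power ≈ 0.83

For two equal groups, power = Φ(d·√(n/2) − z_{α/2}).
d·√(n/2) = 0.26 × √(299/2) = 0.26 × 12.227 = 3.179.
z_β = 3.179 − 2.241 = 0.938.
Power = Φ(0.938) = 0.826.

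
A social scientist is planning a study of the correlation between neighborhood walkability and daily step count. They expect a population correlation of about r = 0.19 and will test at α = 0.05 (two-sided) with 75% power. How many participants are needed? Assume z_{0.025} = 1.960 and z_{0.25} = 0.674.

Fisher's z: C = ½·ln((1+r)/(1−r)) = ½·ln(1.4691) = 0.1923.
n = ((z_{α/2} + z_β)/C)² + 3.
(1.960 + 0.674) / 0.1923 = 2.634 / 0.1923 = 13.697.
n = 13.697² + 3 = 187.62 + 3 = 190.6.
Round up.

n = 191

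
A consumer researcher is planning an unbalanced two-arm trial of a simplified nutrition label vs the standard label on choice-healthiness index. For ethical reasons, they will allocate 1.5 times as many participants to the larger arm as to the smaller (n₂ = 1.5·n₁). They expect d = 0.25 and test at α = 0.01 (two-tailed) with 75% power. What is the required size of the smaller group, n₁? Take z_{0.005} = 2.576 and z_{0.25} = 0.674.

With allocation ratio k = n₂/n₁ = 1.5, Var(x̄₁−x̄₂) = σ²(1/n₁ + 1/(k·n₁)) = σ²·(k+1)/(k·n₁).
So n₁ = (1 + 1/k)·((z_{α/2} + z_β)/d)² = 1.667 × (3.250/0.25)².
n₁ = 1.667 × 169.00 = 281.7.
Round up: n₁ = 282, giving n₂ = 1.5 × 282 = 423.

n₁ = 282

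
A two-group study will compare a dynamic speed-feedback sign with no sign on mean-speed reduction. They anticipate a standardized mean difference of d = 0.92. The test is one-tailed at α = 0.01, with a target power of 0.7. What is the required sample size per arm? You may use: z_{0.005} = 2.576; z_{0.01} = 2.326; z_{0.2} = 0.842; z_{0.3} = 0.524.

n = 20 per group

For two independent groups with equal n: n = 2·((z_{α} + z_β) / d)².
z_{α} + z_β = 2.326 + 0.524 = 2.850.
n = 2 × (2.850 / 0.92)² = 2 × 3.098² = 2 × 9.60 = 19.2.
Round up to the next whole participant.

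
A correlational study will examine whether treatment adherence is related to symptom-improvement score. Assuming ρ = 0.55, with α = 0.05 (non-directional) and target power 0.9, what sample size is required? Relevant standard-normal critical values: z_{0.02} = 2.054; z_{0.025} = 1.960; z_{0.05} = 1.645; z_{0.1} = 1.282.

Fisher's z: C = ½·ln((1+r)/(1−r)) = ½·ln(3.4444) = 0.6184.
n = ((z_{α/2} + z_β)/C)² + 3.
(1.960 + 1.282) / 0.6184 = 3.242 / 0.6184 = 5.243.
n = 5.243² + 3 = 27.48 + 3 = 30.5.
Round up.

n = 31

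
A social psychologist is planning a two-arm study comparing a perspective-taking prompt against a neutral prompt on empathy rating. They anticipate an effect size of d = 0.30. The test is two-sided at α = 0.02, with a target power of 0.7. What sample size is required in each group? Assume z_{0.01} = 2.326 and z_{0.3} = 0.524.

For two independent groups with equal n: n = 2·((z_{α/2} + z_β) / d)².
z_{α/2} + z_β = 2.326 + 0.524 = 2.850.
n = 2 × (2.850 / 0.30)² = 2 × 9.500² = 2 × 90.25 = 180.5.
Round up to the next whole participant.

n = 181 per group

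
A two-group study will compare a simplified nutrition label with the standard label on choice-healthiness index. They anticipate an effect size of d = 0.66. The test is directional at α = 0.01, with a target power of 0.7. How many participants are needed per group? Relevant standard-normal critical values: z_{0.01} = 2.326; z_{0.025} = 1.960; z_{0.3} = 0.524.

For two independent groups with equal n: n = 2·((z_{α} + z_β) / d)².
z_{α} + z_β = 2.326 + 0.524 = 2.850.
n = 2 × (2.850 / 0.66)² = 2 × 4.318² = 2 × 18.65 = 37.3.
Round up to the next whole participant.

n = 38 per group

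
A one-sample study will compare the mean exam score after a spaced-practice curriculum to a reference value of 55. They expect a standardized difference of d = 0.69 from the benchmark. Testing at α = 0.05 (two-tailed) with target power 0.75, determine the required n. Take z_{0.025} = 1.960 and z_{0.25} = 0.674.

n = 15

For a one-sample test: n = ((z_{α/2} + z_β) / d)².
z_{α/2} + z_β = 1.960 + 0.674 = 2.634.
n = (2.634 / 0.69)² = 3.817² = 14.57.
Round up.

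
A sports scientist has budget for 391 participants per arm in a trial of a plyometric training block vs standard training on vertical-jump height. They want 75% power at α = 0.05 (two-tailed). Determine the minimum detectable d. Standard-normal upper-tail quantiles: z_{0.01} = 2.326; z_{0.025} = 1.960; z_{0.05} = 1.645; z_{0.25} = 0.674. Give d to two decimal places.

d_min ≈ 0.19

For two independent groups of n = 391 each: d_min = (z_{α/2} + z_β)·√(2/n).
z-sum = 1.960 + 0.674 = 2.634.
d_min = 2.634 × √(2/391) = 2.634 × 0.0715 = 0.188.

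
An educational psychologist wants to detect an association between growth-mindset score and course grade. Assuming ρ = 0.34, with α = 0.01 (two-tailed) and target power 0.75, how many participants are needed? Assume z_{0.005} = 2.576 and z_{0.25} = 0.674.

Fisher's z: C = ½·ln((1+r)/(1−r)) = ½·ln(2.0303) = 0.3541.
n = ((z_{α/2} + z_β)/C)² + 3.
(2.576 + 0.674) / 0.3541 = 3.250 / 0.3541 = 9.178.
n = 9.178² + 3 = 84.24 + 3 = 87.2.
Round up.

n = 88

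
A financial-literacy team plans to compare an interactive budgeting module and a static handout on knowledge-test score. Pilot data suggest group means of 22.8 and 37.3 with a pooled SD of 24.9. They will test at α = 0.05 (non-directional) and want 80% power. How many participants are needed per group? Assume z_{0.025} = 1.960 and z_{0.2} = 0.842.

Cohen's d = |M₁ − M₂| / SD_pooled = |22.8 − 37.3| / 24.9 = 14.5 / 24.9 = 0.582.
For two independent groups with equal n: n = 2·((z_{α/2} + z_β) / d)².
z_{α/2} + z_β = 1.960 + 0.842 = 2.802.
n = 2 × (2.802 / 0.582)² = 2 × 4.814² = 2 × 23.18 = 46.4.
Round up to the next whole participant.

n = 47 per group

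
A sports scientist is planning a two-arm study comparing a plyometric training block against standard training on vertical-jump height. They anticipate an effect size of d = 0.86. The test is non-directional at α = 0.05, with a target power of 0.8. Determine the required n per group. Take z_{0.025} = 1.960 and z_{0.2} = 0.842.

n = 22 per group

For two independent groups with equal n: n = 2·((z_{α/2} + z_β) / d)².
z_{α/2} + z_β = 1.960 + 0.842 = 2.802.
n = 2 × (2.802 / 0.86)² = 2 × 3.258² = 2 × 10.62 = 21.2.
Round up to the next whole participant.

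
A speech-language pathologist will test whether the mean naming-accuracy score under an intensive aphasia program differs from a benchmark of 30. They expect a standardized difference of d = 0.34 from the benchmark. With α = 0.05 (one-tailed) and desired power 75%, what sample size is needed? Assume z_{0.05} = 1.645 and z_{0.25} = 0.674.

For a one-sample test: n = ((z_{α} + z_β) / d)².
z_{α} + z_β = 1.645 + 0.674 = 2.319.
n = (2.319 / 0.34)² = 6.821² = 46.52.
Round up.

n = 47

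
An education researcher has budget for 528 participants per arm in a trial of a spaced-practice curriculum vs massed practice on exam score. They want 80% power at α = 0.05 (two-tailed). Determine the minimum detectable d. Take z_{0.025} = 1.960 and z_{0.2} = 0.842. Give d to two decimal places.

For two independent groups of n = 528 each: d_min = (z_{α/2} + z_β)·√(2/n).
z-sum = 1.960 + 0.842 = 2.802.
d_min = 2.802 × √(2/528) = 2.802 × 0.0615 = 0.172.

d_min ≈ 0.17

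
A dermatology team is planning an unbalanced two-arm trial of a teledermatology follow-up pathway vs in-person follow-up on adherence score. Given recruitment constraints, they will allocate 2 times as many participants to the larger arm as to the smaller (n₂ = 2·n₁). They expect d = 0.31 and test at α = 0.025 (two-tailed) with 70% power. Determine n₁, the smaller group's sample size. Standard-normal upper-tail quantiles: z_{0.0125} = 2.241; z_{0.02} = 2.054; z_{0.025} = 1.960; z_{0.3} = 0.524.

n₁ = 120

With allocation ratio k = n₂/n₁ = 2, Var(x̄₁−x̄₂) = σ²(1/n₁ + 1/(k·n₁)) = σ²·(k+1)/(k·n₁).
So n₁ = (1 + 1/k)·((z_{α/2} + z_β)/d)² = 1.500 × (2.765/0.31)².
n₁ = 1.500 × 79.55 = 119.3.
Round up: n₁ = 120, giving n₂ = 2 × 120 = 240.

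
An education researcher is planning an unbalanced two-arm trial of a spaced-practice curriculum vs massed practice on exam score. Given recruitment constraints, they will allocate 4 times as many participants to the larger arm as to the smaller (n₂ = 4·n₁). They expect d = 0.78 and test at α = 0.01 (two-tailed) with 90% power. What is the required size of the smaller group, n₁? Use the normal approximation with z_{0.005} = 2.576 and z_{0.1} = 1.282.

With allocation ratio k = n₂/n₁ = 4, Var(x̄₁−x̄₂) = σ²(1/n₁ + 1/(k·n₁)) = σ²·(k+1)/(k·n₁).
So n₁ = (1 + 1/k)·((z_{α/2} + z_β)/d)² = 1.250 × (3.858/0.78)².
n₁ = 1.250 × 24.46 = 30.6.
Round up: n₁ = 31, giving n₂ = 4 × 31 = 124.

n₁ = 31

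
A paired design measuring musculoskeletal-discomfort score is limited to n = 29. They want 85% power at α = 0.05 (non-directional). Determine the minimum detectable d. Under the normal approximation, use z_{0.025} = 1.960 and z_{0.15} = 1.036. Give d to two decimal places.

d_min ≈ 0.56

For a single sample (or paired design) of n = 29: d_min = (z_{α/2} + z_β)/√n.
z-sum = 1.960 + 1.036 = 2.996.
d_min = 2.996 / √29 = 2.996 / 5.385 = 0.556.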